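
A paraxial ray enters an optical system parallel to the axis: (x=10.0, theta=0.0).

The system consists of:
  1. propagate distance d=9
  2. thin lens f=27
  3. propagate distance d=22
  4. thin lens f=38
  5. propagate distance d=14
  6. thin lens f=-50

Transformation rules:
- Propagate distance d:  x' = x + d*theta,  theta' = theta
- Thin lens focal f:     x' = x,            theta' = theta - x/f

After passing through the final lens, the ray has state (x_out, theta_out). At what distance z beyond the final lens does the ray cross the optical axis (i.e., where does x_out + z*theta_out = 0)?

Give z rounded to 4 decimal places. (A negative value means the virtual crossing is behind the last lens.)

Answer: -8.0406

Derivation:
Initial: x=10.0000 theta=0.0000
After 1 (propagate distance d=9): x=10.0000 theta=0.0000
After 2 (thin lens f=27): x=10.0000 theta=-10/27 (≈-0.3704)
After 3 (propagate distance d=22): x=50/27 (≈1.8519) theta=-10/27 (≈-0.3704)
After 4 (thin lens f=38): x=50/27 (≈1.8519) theta=-215/513 (≈-0.4191)
After 5 (propagate distance d=14): x=-2060/513 (≈-4.0156) theta=-215/513 (≈-0.4191)
After 6 (thin lens f=-50): x=-2060/513 (≈-4.0156) theta=-427/855 (≈-0.4994)
z_focus = -x_out/theta_out = -(-2060/513)/(-427/855) = -10300/1281 ≈ -8.0406
Rounded to 4 decimal places: z = -8.0406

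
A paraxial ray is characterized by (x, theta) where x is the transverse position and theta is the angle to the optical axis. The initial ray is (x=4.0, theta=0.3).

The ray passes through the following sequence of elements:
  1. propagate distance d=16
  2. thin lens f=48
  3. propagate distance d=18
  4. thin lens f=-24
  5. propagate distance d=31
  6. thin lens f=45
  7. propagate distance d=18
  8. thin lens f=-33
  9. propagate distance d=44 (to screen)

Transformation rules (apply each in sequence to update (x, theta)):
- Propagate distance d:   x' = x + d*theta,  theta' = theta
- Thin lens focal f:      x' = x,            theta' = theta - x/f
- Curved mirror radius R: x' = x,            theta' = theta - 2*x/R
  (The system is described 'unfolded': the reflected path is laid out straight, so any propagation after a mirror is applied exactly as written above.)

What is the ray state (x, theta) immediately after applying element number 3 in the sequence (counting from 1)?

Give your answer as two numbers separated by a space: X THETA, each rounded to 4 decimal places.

Initial: x=4.0000 theta=0.3000
After 1 (propagate distance d=16): x=8.8000 theta=0.3000
After 2 (thin lens f=48): x=8.8000 theta=7/60 (≈0.1167)
After 3 (propagate distance d=18): x=10.9000 theta=7/60 (≈0.1167)
Rounded to 4 decimal places: x = 10.9000, theta = 0.1167

Answer: 10.9000 0.1167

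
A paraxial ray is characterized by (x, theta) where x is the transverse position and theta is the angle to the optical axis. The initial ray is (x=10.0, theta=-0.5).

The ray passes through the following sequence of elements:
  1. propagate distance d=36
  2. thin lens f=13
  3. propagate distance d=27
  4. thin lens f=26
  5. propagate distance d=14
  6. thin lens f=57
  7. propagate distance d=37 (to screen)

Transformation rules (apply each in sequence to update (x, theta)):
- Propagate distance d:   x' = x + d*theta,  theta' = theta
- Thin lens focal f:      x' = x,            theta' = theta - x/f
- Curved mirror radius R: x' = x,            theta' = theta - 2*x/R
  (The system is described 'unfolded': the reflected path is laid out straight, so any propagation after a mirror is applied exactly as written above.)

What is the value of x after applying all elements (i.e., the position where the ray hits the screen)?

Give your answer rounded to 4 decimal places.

Answer: 10.9962

Derivation:
Initial: x=10.0000 theta=-0.5000
After 1 (propagate distance d=36): x=-8.0000 theta=-0.5000
After 2 (thin lens f=13): x=-8.0000 theta=3/26 (≈0.1154)
After 3 (propagate distance d=27): x=-127/26 (≈-4.8846) theta=3/26 (≈0.1154)
After 4 (thin lens f=26): x=-127/26 (≈-4.8846) theta=205/676 (≈0.3033)
After 5 (propagate distance d=14): x=-108/169 (≈-0.6391) theta=205/676 (≈0.3033)
After 6 (thin lens f=57): x=-108/169 (≈-0.6391) theta=4039/12844 (≈0.3145)
After 7 (propagate distance d=37 (to screen)): x=141235/12844 (≈10.9962) theta=4039/12844 (≈0.3145)
Rounded to 4 decimal places: x = 10.9962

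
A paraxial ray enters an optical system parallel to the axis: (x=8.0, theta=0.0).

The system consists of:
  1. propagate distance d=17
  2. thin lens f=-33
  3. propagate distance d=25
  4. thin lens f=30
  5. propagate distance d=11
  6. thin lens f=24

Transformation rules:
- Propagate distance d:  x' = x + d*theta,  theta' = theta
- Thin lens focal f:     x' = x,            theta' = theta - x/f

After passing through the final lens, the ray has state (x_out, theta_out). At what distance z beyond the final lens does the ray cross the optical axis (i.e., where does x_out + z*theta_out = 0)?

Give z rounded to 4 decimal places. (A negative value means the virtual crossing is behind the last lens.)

Initial: x=8.0000 theta=0.0000
After 1 (propagate distance d=17): x=8.0000 theta=0.0000
After 2 (thin lens f=-33): x=8.0000 theta=8/33 (≈0.2424)
After 3 (propagate distance d=25): x=464/33 (≈14.0606) theta=8/33 (≈0.2424)
After 4 (thin lens f=30): x=464/33 (≈14.0606) theta=-112/495 (≈-0.2263)
After 5 (propagate distance d=11): x=5728/495 (≈11.5717) theta=-112/495 (≈-0.2263)
After 6 (thin lens f=24): x=5728/495 (≈11.5717) theta=-1052/1485 (≈-0.7084)
z_focus = -x_out/theta_out = -(5728/495)/(-1052/1485) = 4296/263 ≈ 16.3346
Rounded to 4 decimal places: z = 16.3346

Answer: 16.3346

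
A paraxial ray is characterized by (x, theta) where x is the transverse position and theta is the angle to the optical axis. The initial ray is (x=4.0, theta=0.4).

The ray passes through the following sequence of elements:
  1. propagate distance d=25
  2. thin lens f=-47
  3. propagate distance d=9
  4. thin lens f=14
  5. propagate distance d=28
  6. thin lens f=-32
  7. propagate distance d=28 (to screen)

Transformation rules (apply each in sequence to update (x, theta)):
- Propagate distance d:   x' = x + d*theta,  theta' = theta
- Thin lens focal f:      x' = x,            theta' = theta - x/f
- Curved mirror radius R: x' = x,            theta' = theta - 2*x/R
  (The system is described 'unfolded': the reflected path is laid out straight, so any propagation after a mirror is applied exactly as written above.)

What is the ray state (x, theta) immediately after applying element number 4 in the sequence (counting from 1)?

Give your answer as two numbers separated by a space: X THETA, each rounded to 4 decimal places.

Initial: x=4.0000 theta=0.4000
After 1 (propagate distance d=25): x=14.0000 theta=0.4000
After 2 (thin lens f=-47): x=14.0000 theta=164/235 (≈0.6979)
After 3 (propagate distance d=9): x=4766/235 (≈20.2809) theta=164/235 (≈0.6979)
After 4 (thin lens f=14): x=4766/235 (≈20.2809) theta=-247/329 (≈-0.7508)
Rounded to 4 decimal places: x = 20.2809, theta = -0.7508

Answer: 20.2809 -0.7508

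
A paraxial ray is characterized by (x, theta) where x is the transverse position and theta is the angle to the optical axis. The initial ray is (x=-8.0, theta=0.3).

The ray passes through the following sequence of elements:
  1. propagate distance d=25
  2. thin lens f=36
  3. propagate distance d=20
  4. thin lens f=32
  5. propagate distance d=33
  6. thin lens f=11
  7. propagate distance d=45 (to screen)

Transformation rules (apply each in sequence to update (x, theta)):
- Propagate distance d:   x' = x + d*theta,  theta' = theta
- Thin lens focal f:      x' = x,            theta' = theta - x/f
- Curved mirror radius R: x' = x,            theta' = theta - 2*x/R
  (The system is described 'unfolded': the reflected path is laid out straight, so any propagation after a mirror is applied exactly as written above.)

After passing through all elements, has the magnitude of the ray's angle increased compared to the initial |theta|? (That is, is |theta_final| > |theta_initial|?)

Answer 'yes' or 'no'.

Initial: x=-8.0000 theta=0.3000
After 1 (propagate distance d=25): x=-0.5000 theta=0.3000
After 2 (thin lens f=36): x=-0.5000 theta=113/360 (≈0.3139)
After 3 (propagate distance d=20): x=52/9 (≈5.7778) theta=113/360 (≈0.3139)
After 4 (thin lens f=32): x=52/9 (≈5.7778) theta=2/15 (≈0.1333)
After 5 (propagate distance d=33): x=458/45 (≈10.1778) theta=2/15 (≈0.1333)
After 6 (thin lens f=11): x=458/45 (≈10.1778) theta=-392/495 (≈-0.7919)
After 7 (propagate distance d=45 (to screen)): x=-12602/495 (≈-25.4586) theta=-392/495 (≈-0.7919)
|theta_initial|=0.3000 |theta_final|=392/495 (≈0.7919) -> increased

Answer: yes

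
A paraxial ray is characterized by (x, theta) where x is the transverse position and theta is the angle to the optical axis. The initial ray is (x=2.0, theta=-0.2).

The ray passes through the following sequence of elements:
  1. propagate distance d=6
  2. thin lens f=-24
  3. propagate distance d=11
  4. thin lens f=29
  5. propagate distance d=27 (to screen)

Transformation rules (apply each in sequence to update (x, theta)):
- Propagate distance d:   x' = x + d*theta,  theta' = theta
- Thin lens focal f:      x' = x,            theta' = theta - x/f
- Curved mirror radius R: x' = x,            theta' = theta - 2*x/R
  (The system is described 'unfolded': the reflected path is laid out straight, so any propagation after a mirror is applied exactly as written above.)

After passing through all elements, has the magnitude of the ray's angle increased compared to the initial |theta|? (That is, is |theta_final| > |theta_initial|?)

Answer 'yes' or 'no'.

Answer: no

Derivation:
Initial: x=2.0000 theta=-0.2000
After 1 (propagate distance d=6): x=0.8000 theta=-0.2000
After 2 (thin lens f=-24): x=0.8000 theta=-1/6 (≈-0.1667)
After 3 (propagate distance d=11): x=-31/30 (≈-1.0333) theta=-1/6 (≈-0.1667)
After 4 (thin lens f=29): x=-31/30 (≈-1.0333) theta=-19/145 (≈-0.1310)
After 5 (propagate distance d=27 (to screen)): x=-3977/870 (≈-4.5713) theta=-19/145 (≈-0.1310)
|theta_initial|=0.2000 |theta_final|=19/145 (≈0.1310) -> not increased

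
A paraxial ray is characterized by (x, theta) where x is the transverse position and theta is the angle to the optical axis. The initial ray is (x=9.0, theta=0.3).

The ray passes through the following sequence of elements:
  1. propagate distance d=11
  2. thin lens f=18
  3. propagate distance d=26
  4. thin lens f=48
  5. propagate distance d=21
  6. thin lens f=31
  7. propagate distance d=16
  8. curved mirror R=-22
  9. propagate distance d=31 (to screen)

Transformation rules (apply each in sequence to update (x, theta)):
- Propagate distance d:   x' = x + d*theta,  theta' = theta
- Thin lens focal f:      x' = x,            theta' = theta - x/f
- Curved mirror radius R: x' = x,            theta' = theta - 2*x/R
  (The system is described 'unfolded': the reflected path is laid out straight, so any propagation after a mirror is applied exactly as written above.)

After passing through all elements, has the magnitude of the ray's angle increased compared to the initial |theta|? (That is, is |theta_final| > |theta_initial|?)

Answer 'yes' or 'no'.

Initial: x=9.0000 theta=0.3000
After 1 (propagate distance d=11): x=12.3000 theta=0.3000
After 2 (thin lens f=18): x=12.3000 theta=-23/60 (≈-0.3833)
After 3 (propagate distance d=26): x=7/3 (≈2.3333) theta=-23/60 (≈-0.3833)
After 4 (thin lens f=48): x=7/3 (≈2.3333) theta=-311/720 (≈-0.4319)
After 5 (propagate distance d=21): x=-6.7375 theta=-311/720 (≈-0.4319)
After 6 (thin lens f=31): x=-6.7375 theta=-479/2232 (≈-0.2146)
After 7 (propagate distance d=16): x=-227021/22320 (≈-10.1712) theta=-479/2232 (≈-0.2146)
After 8 (curved mirror R=-22): x=-227021/22320 (≈-10.1712) theta=-31079/27280 (≈-1.1393)
After 9 (propagate distance d=31 (to screen)): x=-698017/15345 (≈-45.4882) theta=-31079/27280 (≈-1.1393)
|theta_initial|=0.3000 |theta_final|=31079/27280 (≈1.1393) -> increased

Answer: yes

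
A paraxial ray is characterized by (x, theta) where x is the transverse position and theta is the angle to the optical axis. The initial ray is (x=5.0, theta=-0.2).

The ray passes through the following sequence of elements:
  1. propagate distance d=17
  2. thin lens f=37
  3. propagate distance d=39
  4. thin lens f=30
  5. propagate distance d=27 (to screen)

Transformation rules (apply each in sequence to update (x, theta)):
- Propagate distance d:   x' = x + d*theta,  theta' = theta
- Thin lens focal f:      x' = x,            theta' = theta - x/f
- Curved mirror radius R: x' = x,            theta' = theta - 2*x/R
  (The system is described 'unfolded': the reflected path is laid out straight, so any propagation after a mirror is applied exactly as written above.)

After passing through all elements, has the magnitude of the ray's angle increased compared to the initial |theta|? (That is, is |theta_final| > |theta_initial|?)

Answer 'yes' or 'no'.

Answer: no

Derivation:
Initial: x=5.0000 theta=-0.2000
After 1 (propagate distance d=17): x=1.6000 theta=-0.2000
After 2 (thin lens f=37): x=1.6000 theta=-9/37 (≈-0.2432)
After 3 (propagate distance d=39): x=-1459/185 (≈-7.8865) theta=-9/37 (≈-0.2432)
After 4 (thin lens f=30): x=-1459/185 (≈-7.8865) theta=109/5550 (≈0.0196)
After 5 (propagate distance d=27 (to screen)): x=-13609/1850 (≈-7.3562) theta=109/5550 (≈0.0196)
|theta_initial|=0.2000 |theta_final|=109/5550 (≈0.0196) -> not increased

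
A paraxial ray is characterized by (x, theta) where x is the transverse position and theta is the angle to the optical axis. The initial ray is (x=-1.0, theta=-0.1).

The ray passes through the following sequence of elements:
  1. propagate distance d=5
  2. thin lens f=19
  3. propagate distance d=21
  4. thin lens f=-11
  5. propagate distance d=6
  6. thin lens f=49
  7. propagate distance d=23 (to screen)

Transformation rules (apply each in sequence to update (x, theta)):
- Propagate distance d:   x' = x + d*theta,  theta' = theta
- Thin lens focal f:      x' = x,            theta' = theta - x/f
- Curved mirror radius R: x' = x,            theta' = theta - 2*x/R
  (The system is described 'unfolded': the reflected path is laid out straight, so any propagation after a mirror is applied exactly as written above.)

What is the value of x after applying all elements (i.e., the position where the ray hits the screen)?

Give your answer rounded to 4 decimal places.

Answer: -6.2046

Derivation:
Initial: x=-1.0000 theta=-0.1000
After 1 (propagate distance d=5): x=-1.5000 theta=-0.1000
After 2 (thin lens f=19): x=-1.5000 theta=-2/95 (≈-0.0211)
After 3 (propagate distance d=21): x=-369/190 (≈-1.9421) theta=-2/95 (≈-0.0211)
After 4 (thin lens f=-11): x=-369/190 (≈-1.9421) theta=-413/2090 (≈-0.1976)
After 5 (propagate distance d=6): x=-6537/2090 (≈-3.1278) theta=-413/2090 (≈-0.1976)
After 6 (thin lens f=49): x=-6537/2090 (≈-3.1278) theta=-1370/10241 (≈-0.1338)
After 7 (propagate distance d=23 (to screen)): x=-635413/102410 (≈-6.2046) theta=-1370/10241 (≈-0.1338)
Rounded to 4 decimal places: x = -6.2046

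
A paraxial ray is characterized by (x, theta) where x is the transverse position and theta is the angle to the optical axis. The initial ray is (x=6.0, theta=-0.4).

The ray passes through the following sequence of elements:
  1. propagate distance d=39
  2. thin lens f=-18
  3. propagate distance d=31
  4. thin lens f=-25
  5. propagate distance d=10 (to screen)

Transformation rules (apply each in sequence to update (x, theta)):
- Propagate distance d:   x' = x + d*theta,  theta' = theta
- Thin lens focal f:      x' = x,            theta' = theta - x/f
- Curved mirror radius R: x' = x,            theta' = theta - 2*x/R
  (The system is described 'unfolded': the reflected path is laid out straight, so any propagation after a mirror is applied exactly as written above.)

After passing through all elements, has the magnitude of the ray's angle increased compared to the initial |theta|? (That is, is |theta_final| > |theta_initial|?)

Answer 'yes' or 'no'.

Answer: yes

Derivation:
Initial: x=6.0000 theta=-0.4000
After 1 (propagate distance d=39): x=-9.6000 theta=-0.4000
After 2 (thin lens f=-18): x=-9.6000 theta=-14/15 (≈-0.9333)
After 3 (propagate distance d=31): x=-578/15 (≈-38.5333) theta=-14/15 (≈-0.9333)
After 4 (thin lens f=-25): x=-578/15 (≈-38.5333) theta=-928/375 (≈-2.4747)
After 5 (propagate distance d=10 (to screen)): x=-63.2800 theta=-928/375 (≈-2.4747)
|theta_initial|=0.4000 |theta_final|=928/375 (≈2.4747) -> increased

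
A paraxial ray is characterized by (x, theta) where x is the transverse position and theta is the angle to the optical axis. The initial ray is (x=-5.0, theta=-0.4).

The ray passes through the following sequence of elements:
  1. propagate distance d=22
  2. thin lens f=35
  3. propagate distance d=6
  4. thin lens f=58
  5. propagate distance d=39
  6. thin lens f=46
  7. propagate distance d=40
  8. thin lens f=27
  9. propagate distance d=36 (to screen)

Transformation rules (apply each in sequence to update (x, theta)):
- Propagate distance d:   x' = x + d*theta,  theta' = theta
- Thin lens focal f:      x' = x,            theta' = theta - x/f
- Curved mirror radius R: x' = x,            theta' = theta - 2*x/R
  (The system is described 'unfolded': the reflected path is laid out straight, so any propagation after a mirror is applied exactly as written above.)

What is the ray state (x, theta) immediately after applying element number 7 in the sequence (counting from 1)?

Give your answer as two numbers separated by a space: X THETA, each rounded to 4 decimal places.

Answer: 8.6921 0.3362

Derivation:
Initial: x=-5.0000 theta=-0.4000
After 1 (propagate distance d=22): x=-13.8000 theta=-0.4000
After 2 (thin lens f=35): x=-13.8000 theta=-1/175 (≈-0.0057)
After 3 (propagate distance d=6): x=-2421/175 (≈-13.8343) theta=-1/175 (≈-0.0057)
After 4 (thin lens f=58): x=-2421/175 (≈-13.8343) theta=2363/10150 (≈0.2328)
After 5 (propagate distance d=39): x=-48261/10150 (≈-4.7548) theta=2363/10150 (≈0.2328)
After 6 (thin lens f=46): x=-48261/10150 (≈-4.7548) theta=156959/466900 (≈0.3362)
After 7 (propagate distance d=40): x=2029177/233450 (≈8.6921) theta=156959/466900 (≈0.3362)
Rounded to 4 decimal places: x = 8.6921, theta = 0.3362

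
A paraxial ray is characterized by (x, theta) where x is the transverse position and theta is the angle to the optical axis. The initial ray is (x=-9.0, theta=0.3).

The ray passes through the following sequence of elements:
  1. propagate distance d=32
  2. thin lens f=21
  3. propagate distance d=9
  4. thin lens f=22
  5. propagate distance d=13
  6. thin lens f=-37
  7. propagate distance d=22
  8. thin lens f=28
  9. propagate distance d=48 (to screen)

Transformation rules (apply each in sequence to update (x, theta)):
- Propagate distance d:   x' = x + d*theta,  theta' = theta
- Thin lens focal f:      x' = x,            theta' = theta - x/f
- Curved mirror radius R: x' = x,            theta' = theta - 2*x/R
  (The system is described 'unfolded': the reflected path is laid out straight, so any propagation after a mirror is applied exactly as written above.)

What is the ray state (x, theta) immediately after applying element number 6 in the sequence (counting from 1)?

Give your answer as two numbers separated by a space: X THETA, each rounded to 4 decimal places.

Initial: x=-9.0000 theta=0.3000
After 1 (propagate distance d=32): x=0.6000 theta=0.3000
After 2 (thin lens f=21): x=0.6000 theta=19/70 (≈0.2714)
After 3 (propagate distance d=9): x=213/70 (≈3.0429) theta=19/70 (≈0.2714)
After 4 (thin lens f=22): x=213/70 (≈3.0429) theta=41/308 (≈0.1331)
After 5 (propagate distance d=13): x=7351/1540 (≈4.7734) theta=41/308 (≈0.1331)
After 6 (thin lens f=-37): x=7351/1540 (≈4.7734) theta=3734/14245 (≈0.2621)
Rounded to 4 decimal places: x = 4.7734, theta = 0.2621

Answer: 4.7734 0.2621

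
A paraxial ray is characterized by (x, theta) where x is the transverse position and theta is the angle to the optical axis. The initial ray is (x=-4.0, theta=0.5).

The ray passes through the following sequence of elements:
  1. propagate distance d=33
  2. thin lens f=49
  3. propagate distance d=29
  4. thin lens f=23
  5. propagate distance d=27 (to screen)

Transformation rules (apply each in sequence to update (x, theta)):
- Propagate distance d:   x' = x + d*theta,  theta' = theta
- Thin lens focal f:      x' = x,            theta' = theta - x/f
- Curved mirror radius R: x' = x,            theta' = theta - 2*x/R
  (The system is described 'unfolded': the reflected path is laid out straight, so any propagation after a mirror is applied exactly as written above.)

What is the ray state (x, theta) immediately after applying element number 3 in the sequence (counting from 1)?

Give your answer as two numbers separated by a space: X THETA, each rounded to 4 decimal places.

Initial: x=-4.0000 theta=0.5000
After 1 (propagate distance d=33): x=12.5000 theta=0.5000
After 2 (thin lens f=49): x=12.5000 theta=12/49 (≈0.2449)
After 3 (propagate distance d=29): x=1921/98 (≈19.6020) theta=12/49 (≈0.2449)
Rounded to 4 decimal places: x = 19.6020, theta = 0.2449

Answer: 19.6020 0.2449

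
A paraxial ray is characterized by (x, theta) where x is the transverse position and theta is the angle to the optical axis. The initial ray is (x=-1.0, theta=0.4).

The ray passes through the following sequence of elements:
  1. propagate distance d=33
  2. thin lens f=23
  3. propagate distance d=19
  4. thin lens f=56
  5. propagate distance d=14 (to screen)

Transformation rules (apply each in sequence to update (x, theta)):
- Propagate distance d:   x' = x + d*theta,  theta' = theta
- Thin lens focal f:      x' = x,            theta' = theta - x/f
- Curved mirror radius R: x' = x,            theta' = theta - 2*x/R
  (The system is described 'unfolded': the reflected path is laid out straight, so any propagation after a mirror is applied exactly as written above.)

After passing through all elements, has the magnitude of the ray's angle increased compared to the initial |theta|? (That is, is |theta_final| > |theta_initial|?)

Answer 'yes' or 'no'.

Initial: x=-1.0000 theta=0.4000
After 1 (propagate distance d=33): x=12.2000 theta=0.4000
After 2 (thin lens f=23): x=12.2000 theta=-3/23 (≈-0.1304)
After 3 (propagate distance d=19): x=1118/115 (≈9.7217) theta=-3/23 (≈-0.1304)
After 4 (thin lens f=56): x=1118/115 (≈9.7217) theta=-979/3220 (≈-0.3040)
After 5 (propagate distance d=14 (to screen)): x=1257/230 (≈5.4652) theta=-979/3220 (≈-0.3040)
|theta_initial|=0.4000 |theta_final|=979/3220 (≈0.3040) -> not increased

Answer: no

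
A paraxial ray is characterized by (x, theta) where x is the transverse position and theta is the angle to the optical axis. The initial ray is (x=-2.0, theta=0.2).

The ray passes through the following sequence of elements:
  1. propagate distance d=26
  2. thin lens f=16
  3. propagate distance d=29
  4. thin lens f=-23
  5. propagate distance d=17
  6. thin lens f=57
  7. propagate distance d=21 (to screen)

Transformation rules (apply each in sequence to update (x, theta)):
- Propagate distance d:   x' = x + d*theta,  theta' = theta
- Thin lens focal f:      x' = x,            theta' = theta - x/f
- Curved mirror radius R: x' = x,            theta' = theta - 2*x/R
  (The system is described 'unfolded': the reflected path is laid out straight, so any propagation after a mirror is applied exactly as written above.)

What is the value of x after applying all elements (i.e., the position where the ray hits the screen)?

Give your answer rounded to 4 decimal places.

Answer: 6.4366

Derivation:
Initial: x=-2.0000 theta=0.2000
After 1 (propagate distance d=26): x=3.2000 theta=0.2000
After 2 (thin lens f=16): x=3.2000 theta=0.0000
After 3 (propagate distance d=29): x=3.2000 theta=0.0000
After 4 (thin lens f=-23): x=3.2000 theta=16/115 (≈0.1391)
After 5 (propagate distance d=17): x=128/23 (≈5.5652) theta=16/115 (≈0.1391)
After 6 (thin lens f=57): x=128/23 (≈5.5652) theta=272/6555 (≈0.0415)
After 7 (propagate distance d=21 (to screen)): x=14064/2185 (≈6.4366) theta=272/6555 (≈0.0415)
Rounded to 4 decimal places: x = 6.4366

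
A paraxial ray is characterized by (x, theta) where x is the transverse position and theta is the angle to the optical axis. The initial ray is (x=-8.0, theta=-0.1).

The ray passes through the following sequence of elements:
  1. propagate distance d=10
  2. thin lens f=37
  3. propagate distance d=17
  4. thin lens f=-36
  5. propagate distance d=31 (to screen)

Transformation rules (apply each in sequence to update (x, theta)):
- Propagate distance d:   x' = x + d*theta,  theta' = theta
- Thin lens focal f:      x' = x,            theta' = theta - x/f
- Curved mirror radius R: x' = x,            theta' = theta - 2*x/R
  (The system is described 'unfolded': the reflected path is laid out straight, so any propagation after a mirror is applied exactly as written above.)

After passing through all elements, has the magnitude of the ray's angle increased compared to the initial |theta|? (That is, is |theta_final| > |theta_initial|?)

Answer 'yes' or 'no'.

Answer: no

Derivation:
Initial: x=-8.0000 theta=-0.1000
After 1 (propagate distance d=10): x=-9.0000 theta=-0.1000
After 2 (thin lens f=37): x=-9.0000 theta=53/370 (≈0.1432)
After 3 (propagate distance d=17): x=-2429/370 (≈-6.5649) theta=53/370 (≈0.1432)
After 4 (thin lens f=-36): x=-2429/370 (≈-6.5649) theta=-521/13320 (≈-0.0391)
After 5 (propagate distance d=31 (to screen)): x=-20719/2664 (≈-7.7774) theta=-521/13320 (≈-0.0391)
|theta_initial|=0.1000 |theta_final|=521/13320 (≈0.0391) -> not increased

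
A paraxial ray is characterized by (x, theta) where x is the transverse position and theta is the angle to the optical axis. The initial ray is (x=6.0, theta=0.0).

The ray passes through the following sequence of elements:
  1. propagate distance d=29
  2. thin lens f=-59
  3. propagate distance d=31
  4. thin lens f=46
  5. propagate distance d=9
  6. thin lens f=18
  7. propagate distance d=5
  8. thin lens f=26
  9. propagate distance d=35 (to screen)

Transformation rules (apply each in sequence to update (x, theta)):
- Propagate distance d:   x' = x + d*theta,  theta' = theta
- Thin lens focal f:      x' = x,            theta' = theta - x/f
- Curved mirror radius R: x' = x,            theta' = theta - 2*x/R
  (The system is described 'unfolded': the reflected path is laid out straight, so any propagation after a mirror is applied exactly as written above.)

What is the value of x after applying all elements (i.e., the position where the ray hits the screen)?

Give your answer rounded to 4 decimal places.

Initial: x=6.0000 theta=0.0000
After 1 (propagate distance d=29): x=6.0000 theta=0.0000
After 2 (thin lens f=-59): x=6.0000 theta=6/59 (≈0.1017)
After 3 (propagate distance d=31): x=540/59 (≈9.1525) theta=6/59 (≈0.1017)
After 4 (thin lens f=46): x=540/59 (≈9.1525) theta=-132/1357 (≈-0.0973)
After 5 (propagate distance d=9): x=11232/1357 (≈8.2771) theta=-132/1357 (≈-0.0973)
After 6 (thin lens f=18): x=11232/1357 (≈8.2771) theta=-756/1357 (≈-0.5571)
After 7 (propagate distance d=5): x=324/59 (≈5.4915) theta=-756/1357 (≈-0.5571)
After 8 (thin lens f=26): x=324/59 (≈5.4915) theta=-13554/17641 (≈-0.7683)
After 9 (propagate distance d=35 (to screen)): x=-377514/17641 (≈-21.3998) theta=-13554/17641 (≈-0.7683)
Rounded to 4 decimal places: x = -21.3998

Answer: -21.3998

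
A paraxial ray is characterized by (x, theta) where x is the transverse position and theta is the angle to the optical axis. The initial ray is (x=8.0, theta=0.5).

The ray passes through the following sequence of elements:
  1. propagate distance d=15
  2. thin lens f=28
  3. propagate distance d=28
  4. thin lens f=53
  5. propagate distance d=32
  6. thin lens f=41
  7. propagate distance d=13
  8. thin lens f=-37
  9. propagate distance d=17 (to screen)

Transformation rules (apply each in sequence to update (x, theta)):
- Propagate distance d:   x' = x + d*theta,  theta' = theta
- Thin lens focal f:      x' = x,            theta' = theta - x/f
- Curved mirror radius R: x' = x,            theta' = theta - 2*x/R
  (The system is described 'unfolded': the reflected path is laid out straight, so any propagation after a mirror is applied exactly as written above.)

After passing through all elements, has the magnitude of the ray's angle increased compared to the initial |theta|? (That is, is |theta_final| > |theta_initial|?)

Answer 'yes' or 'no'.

Answer: no

Derivation:
Initial: x=8.0000 theta=0.5000
After 1 (propagate distance d=15): x=15.5000 theta=0.5000
After 2 (thin lens f=28): x=15.5000 theta=-3/56 (≈-0.0536)
After 3 (propagate distance d=28): x=14.0000 theta=-3/56 (≈-0.0536)
After 4 (thin lens f=53): x=14.0000 theta=-943/2968 (≈-0.3177)
After 5 (propagate distance d=32): x=1422/371 (≈3.8329) theta=-943/2968 (≈-0.3177)
After 6 (thin lens f=41): x=1422/371 (≈3.8329) theta=-50039/121688 (≈-0.4112)
After 7 (propagate distance d=13): x=-184091/121688 (≈-1.5128) theta=-50039/121688 (≈-0.4112)
After 8 (thin lens f=-37): x=-184091/121688 (≈-1.5128) theta=-1017767/2251228 (≈-0.4521)
After 9 (propagate distance d=17 (to screen)): x=-41415445/4502456 (≈-9.1984) theta=-1017767/2251228 (≈-0.4521)
|theta_initial|=0.5000 |theta_final|=1017767/2251228 (≈0.4521) -> not increased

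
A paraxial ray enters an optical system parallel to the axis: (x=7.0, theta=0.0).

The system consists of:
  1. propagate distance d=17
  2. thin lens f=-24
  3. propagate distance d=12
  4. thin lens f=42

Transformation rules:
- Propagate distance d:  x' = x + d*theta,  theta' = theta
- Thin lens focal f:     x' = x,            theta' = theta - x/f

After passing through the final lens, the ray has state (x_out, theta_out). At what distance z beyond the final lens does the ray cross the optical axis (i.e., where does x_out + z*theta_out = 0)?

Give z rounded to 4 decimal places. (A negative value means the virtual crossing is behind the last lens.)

Initial: x=7.0000 theta=0.0000
After 1 (propagate distance d=17): x=7.0000 theta=0.0000
After 2 (thin lens f=-24): x=7.0000 theta=7/24 (≈0.2917)
After 3 (propagate distance d=12): x=10.5000 theta=7/24 (≈0.2917)
After 4 (thin lens f=42): x=10.5000 theta=1/24 (≈0.0417)
z_focus = -x_out/theta_out = -(10.5000)/(1/24) = -252.0000
Rounded to 4 decimal places: z = -252.0000

Answer: -252.0000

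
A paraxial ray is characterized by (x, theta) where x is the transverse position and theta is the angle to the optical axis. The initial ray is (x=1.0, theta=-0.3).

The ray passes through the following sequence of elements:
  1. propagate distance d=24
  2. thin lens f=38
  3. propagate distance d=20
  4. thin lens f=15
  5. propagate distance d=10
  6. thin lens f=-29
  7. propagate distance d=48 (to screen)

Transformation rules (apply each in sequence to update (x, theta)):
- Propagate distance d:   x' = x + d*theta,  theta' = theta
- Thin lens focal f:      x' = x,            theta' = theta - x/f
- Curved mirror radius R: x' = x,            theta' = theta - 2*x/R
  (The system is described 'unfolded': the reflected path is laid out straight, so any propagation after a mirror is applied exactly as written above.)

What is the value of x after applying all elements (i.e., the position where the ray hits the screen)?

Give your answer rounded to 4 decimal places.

Initial: x=1.0000 theta=-0.3000
After 1 (propagate distance d=24): x=-6.2000 theta=-0.3000
After 2 (thin lens f=38): x=-6.2000 theta=-13/95 (≈-0.1368)
After 3 (propagate distance d=20): x=-849/95 (≈-8.9368) theta=-13/95 (≈-0.1368)
After 4 (thin lens f=15): x=-849/95 (≈-8.9368) theta=218/475 (≈0.4589)
After 5 (propagate distance d=10): x=-413/95 (≈-4.3474) theta=218/475 (≈0.4589)
After 6 (thin lens f=-29): x=-413/95 (≈-4.3474) theta=4257/13775 (≈0.3090)
After 7 (propagate distance d=48 (to screen)): x=144451/13775 (≈10.4865) theta=4257/13775 (≈0.3090)
Rounded to 4 decimal places: x = 10.4865

Answer: 10.4865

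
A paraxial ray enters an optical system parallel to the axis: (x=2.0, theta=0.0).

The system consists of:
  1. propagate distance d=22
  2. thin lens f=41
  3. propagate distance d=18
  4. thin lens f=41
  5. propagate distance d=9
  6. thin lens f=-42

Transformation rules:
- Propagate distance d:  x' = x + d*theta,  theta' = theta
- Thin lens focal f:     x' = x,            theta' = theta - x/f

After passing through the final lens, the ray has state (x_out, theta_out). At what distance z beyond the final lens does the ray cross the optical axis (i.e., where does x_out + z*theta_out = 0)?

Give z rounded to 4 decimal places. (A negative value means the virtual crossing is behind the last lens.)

Initial: x=2.0000 theta=0.0000
After 1 (propagate distance d=22): x=2.0000 theta=0.0000
After 2 (thin lens f=41): x=2.0000 theta=-2/41 (≈-0.0488)
After 3 (propagate distance d=18): x=46/41 (≈1.1220) theta=-2/41 (≈-0.0488)
After 4 (thin lens f=41): x=46/41 (≈1.1220) theta=-128/1681 (≈-0.0761)
After 5 (propagate distance d=9): x=734/1681 (≈0.4366) theta=-128/1681 (≈-0.0761)
After 6 (thin lens f=-42): x=734/1681 (≈0.4366) theta=-2321/35301 (≈-0.0657)
z_focus = -x_out/theta_out = -(734/1681)/(-2321/35301) = 15414/2321 ≈ 6.6411
Rounded to 4 decimal places: z = 6.6411

Answer: 6.6411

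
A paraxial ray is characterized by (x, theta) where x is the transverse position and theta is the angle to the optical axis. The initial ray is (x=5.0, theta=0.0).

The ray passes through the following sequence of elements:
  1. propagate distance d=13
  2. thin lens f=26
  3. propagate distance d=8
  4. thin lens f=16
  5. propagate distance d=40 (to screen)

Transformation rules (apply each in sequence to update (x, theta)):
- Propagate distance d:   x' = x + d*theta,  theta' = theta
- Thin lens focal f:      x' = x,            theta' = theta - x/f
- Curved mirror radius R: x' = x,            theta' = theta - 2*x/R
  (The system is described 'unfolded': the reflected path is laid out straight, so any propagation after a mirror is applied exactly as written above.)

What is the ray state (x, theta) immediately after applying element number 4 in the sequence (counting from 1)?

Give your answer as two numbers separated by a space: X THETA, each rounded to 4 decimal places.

Initial: x=5.0000 theta=0.0000
After 1 (propagate distance d=13): x=5.0000 theta=0.0000
After 2 (thin lens f=26): x=5.0000 theta=-5/26 (≈-0.1923)
After 3 (propagate distance d=8): x=45/13 (≈3.4615) theta=-5/26 (≈-0.1923)
After 4 (thin lens f=16): x=45/13 (≈3.4615) theta=-85/208 (≈-0.4087)
Rounded to 4 decimal places: x = 3.4615, theta = -0.4087

Answer: 3.4615 -0.4087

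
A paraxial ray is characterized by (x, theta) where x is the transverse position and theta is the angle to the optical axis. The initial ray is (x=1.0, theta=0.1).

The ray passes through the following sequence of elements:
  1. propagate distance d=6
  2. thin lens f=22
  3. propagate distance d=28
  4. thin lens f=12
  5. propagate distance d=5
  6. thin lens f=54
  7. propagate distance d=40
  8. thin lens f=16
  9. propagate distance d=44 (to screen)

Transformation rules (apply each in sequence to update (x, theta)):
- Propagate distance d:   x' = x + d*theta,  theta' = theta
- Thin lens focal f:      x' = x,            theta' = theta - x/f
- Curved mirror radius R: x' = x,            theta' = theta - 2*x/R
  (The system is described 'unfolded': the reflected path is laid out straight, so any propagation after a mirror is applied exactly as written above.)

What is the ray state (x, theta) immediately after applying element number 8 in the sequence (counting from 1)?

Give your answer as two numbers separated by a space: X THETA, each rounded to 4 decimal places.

Answer: -6.3951 0.2019

Derivation:
Initial: x=1.0000 theta=0.1000
After 1 (propagate distance d=6): x=1.6000 theta=0.1000
After 2 (thin lens f=22): x=1.6000 theta=3/110 (≈0.0273)
After 3 (propagate distance d=28): x=26/11 (≈2.3636) theta=3/110 (≈0.0273)
After 4 (thin lens f=12): x=26/11 (≈2.3636) theta=-28/165 (≈-0.1697)
After 5 (propagate distance d=5): x=50/33 (≈1.5152) theta=-28/165 (≈-0.1697)
After 6 (thin lens f=54): x=50/33 (≈1.5152) theta=-881/4455 (≈-0.1978)
After 7 (propagate distance d=40): x=-518/81 (≈-6.3951) theta=-881/4455 (≈-0.1978)
After 8 (thin lens f=16): x=-518/81 (≈-6.3951) theta=2399/11880 (≈0.2019)
Rounded to 4 decimal places: x = -6.3951, theta = 0.2019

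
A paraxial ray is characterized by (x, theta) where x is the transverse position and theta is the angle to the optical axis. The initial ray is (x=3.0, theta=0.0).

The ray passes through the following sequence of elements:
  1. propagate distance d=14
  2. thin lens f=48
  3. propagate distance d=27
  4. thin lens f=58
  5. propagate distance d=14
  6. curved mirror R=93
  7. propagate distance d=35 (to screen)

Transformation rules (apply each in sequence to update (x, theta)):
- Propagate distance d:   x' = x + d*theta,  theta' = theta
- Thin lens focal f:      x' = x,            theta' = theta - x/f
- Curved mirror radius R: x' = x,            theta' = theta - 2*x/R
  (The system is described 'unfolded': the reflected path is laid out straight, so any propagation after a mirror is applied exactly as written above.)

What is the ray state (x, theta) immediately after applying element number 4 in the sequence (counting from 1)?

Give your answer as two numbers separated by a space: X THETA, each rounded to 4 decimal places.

Answer: 1.3125 -0.0851

Derivation:
Initial: x=3.0000 theta=0.0000
After 1 (propagate distance d=14): x=3.0000 theta=0.0000
After 2 (thin lens f=48): x=3.0000 theta=-0.0625
After 3 (propagate distance d=27): x=1.3125 theta=-0.0625
After 4 (thin lens f=58): x=1.3125 theta=-79/928 (≈-0.0851)
Rounded to 4 decimal places: x = 1.3125, theta = -0.0851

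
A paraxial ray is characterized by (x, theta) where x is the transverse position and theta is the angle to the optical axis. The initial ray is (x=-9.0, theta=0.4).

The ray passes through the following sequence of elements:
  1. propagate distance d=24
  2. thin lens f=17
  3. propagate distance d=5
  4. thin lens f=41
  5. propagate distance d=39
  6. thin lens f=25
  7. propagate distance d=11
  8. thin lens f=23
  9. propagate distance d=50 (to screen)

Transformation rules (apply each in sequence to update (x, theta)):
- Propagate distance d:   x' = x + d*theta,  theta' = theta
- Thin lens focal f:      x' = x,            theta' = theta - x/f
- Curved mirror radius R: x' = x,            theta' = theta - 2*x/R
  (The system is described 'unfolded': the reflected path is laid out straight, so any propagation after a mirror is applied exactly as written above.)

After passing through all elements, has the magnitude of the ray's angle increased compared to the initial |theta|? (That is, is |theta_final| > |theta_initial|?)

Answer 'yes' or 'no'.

Initial: x=-9.0000 theta=0.4000
After 1 (propagate distance d=24): x=0.6000 theta=0.4000
After 2 (thin lens f=17): x=0.6000 theta=31/85 (≈0.3647)
After 3 (propagate distance d=5): x=206/85 (≈2.4235) theta=31/85 (≈0.3647)
After 4 (thin lens f=41): x=206/85 (≈2.4235) theta=213/697 (≈0.3056)
After 5 (propagate distance d=39): x=49981/3485 (≈14.3418) theta=213/697 (≈0.3056)
After 6 (thin lens f=25): x=49981/3485 (≈14.3418) theta=-23356/87125 (≈-0.2681)
After 7 (propagate distance d=11): x=992609/87125 (≈11.3929) theta=-23356/87125 (≈-0.2681)
After 8 (thin lens f=23): x=992609/87125 (≈11.3929) theta=-1529797/2003875 (≈-0.7634)
After 9 (propagate distance d=50 (to screen)): x=-53659843/2003875 (≈-26.7780) theta=-1529797/2003875 (≈-0.7634)
|theta_initial|=0.4000 |theta_final|=1529797/2003875 (≈0.7634) -> increased

Answer: yes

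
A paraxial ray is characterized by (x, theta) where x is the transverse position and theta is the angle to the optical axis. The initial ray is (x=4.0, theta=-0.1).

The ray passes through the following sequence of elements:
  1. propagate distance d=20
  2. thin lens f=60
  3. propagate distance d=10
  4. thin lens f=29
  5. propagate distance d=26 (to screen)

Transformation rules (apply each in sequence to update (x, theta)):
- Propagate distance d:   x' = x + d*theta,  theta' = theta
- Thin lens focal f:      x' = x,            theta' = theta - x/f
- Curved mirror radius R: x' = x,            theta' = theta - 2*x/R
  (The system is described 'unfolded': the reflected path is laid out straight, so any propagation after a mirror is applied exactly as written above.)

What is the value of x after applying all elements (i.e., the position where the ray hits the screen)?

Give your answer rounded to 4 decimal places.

Initial: x=4.0000 theta=-0.1000
After 1 (propagate distance d=20): x=2.0000 theta=-0.1000
After 2 (thin lens f=60): x=2.0000 theta=-2/15 (≈-0.1333)
After 3 (propagate distance d=10): x=2/3 (≈0.6667) theta=-2/15 (≈-0.1333)
After 4 (thin lens f=29): x=2/3 (≈0.6667) theta=-68/435 (≈-0.1563)
After 5 (propagate distance d=26 (to screen)): x=-1478/435 (≈-3.3977) theta=-68/435 (≈-0.1563)
Rounded to 4 decimal places: x = -3.3977

Answer: -3.3977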